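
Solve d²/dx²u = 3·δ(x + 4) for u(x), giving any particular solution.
\frac{3|x + 4|}{2}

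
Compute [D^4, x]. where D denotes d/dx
4D^{3}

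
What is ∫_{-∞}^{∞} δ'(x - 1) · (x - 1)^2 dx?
0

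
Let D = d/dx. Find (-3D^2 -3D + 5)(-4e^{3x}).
124 e^{3 x}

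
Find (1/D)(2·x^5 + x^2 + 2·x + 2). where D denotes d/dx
\frac{x^{6}}{3} + \frac{x^{3}}{3} + x^{2} + 2 x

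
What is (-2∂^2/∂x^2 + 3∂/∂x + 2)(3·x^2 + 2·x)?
6 x^{2} + 22 x - 6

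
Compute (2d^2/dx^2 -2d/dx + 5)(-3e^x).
- 15 e^{x}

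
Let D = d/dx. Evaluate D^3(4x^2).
0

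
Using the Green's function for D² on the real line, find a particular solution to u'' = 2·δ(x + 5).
|x + 5|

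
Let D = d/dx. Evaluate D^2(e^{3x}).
9 e^{3 x}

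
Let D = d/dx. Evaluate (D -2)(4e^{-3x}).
- 20 e^{- 3 x}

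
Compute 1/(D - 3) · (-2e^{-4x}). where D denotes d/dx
\frac{2 e^{- 4 x}}{7}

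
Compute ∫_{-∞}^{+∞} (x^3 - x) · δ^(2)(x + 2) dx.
-12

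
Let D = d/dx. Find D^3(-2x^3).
-12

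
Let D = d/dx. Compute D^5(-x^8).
- 6720 x^{3}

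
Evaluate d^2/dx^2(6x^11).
660 x^{9}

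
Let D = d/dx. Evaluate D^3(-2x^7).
- 420 x^{4}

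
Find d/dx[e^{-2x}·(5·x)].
5 \left(1 - 2 x\right) e^{- 2 x}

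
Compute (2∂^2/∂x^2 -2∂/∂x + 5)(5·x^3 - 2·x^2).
25 x^{3} - 40 x^{2} + 68 x - 8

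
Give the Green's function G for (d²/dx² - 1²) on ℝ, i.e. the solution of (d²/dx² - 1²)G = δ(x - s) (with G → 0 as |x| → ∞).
-\frac{e^{-|x-s|}}{2}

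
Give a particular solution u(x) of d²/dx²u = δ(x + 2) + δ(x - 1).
\frac{|x + 2|}{2} + \frac{|x - 1|}{2}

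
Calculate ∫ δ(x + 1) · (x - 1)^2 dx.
4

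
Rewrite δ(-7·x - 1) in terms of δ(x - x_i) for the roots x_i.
\frac{\delta(x + 1/7)}{7}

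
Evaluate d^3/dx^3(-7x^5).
- 420 x^{2}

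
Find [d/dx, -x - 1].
-1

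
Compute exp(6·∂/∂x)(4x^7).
4 x^{7} + 168 x^{6} + 3024 x^{5} + 30240 x^{4} + 181440 x^{3} + 653184 x^{2} + 1306368 x + 1119744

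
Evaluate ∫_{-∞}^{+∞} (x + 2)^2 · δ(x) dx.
4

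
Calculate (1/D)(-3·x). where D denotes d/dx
- \frac{3 x^{2}}{2}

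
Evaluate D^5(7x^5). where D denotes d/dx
840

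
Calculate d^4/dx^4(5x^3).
0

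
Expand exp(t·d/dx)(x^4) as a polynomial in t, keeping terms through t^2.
x^{2} \left(6 t^{2} + 4 t x + x^{2}\right)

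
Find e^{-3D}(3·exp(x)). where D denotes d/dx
3 e^{x - 3}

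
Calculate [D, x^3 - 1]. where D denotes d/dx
3 x^{2}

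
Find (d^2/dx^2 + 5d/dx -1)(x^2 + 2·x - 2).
- x^{2} + 8 x + 14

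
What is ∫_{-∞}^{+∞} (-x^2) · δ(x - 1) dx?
-1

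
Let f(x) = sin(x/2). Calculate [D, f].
\frac{\cos{\left(\frac{x}{2} \right)}}{2}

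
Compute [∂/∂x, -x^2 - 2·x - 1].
- 2 x - 2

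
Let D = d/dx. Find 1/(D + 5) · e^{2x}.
\frac{e^{2 x}}{7}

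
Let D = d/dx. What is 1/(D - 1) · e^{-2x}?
- \frac{e^{- 2 x}}{3}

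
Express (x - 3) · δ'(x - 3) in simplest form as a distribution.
-\delta(x - 3)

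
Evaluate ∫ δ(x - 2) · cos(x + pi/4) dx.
\cos{\left(\frac{\pi}{4} + 2 \right)}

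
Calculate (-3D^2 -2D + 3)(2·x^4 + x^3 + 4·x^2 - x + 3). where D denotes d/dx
6 x^{4} - 13 x^{3} - 66 x^{2} - 37 x - 13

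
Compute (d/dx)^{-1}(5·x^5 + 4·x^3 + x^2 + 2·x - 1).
\frac{5 x^{6}}{6} + x^{4} + \frac{x^{3}}{3} + x^{2} - x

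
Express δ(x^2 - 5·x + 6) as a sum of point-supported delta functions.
\frac{\delta(x - 2) + \delta(x - 3)}{1}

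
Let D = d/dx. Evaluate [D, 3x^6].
18 x^{5}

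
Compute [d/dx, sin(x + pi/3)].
\cos{\left(x + \frac{\pi}{3} \right)}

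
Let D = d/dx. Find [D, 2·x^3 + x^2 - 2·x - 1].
6 x^{2} + 2 x - 2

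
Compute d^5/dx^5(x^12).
95040 x^{7}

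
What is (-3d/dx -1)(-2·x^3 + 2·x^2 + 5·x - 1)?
2 x^{3} + 16 x^{2} - 17 x - 14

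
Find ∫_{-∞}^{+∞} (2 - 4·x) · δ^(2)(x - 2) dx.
0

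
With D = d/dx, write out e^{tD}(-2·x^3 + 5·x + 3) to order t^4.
- 2 t^{3} - 6 t^{2} x - t \left(6 x^{2} - 5\right) - 2 x^{3} + 5 x + 3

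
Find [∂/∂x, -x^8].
- 8 x^{7}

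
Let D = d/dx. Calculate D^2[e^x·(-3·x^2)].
3 \left(- x^{2} - 4 x - 2\right) e^{x}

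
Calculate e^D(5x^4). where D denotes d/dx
5 x^{4} + 20 x^{3} + 30 x^{2} + 20 x + 5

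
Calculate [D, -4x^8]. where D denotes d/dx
- 32 x^{7}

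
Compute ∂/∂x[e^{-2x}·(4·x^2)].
8 x \left(1 - x\right) e^{- 2 x}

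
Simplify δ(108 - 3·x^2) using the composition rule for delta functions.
\frac{\delta(x - 6) + \delta(x + 6)}{36}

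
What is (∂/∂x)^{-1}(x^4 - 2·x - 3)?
\frac{x^{5}}{5} - x^{2} - 3 x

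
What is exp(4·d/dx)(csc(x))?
\csc{\left(x + 4 \right)}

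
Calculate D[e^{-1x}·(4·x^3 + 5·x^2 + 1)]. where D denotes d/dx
\left(- 4 x^{3} + 7 x^{2} + 10 x - 1\right) e^{- x}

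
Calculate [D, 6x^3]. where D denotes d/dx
18 x^{2}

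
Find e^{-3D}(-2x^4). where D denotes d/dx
- 2 x^{4} + 24 x^{3} - 108 x^{2} + 216 x - 162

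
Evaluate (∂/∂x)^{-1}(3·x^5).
\frac{x^{6}}{2}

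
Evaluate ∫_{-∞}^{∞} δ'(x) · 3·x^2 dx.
0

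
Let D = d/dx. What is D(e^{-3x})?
- 3 e^{- 3 x}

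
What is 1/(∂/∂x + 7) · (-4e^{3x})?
- \frac{2 e^{3 x}}{5}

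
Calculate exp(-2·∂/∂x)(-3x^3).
- 3 x^{3} + 18 x^{2} - 36 x + 24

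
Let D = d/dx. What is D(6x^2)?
12 x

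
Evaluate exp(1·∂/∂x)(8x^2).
8 x^{2} + 16 x + 8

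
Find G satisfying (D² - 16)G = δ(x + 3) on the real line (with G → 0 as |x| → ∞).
-\frac{e^{-4|x + 3|}}{8}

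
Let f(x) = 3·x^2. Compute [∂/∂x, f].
6 x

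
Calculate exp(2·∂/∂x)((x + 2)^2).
x^{2} + 8 x + 16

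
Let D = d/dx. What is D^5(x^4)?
0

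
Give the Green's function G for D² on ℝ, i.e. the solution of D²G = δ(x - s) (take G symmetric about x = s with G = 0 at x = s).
\frac{|x - s|}{2}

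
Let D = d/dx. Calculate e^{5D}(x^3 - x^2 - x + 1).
x^{3} + 14 x^{2} + 64 x + 96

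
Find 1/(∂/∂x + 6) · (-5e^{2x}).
- \frac{5 e^{2 x}}{8}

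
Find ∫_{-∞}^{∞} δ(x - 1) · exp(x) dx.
e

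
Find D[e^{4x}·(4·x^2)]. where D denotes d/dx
8 x \left(2 x + 1\right) e^{4 x}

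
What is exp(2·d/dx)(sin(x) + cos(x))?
\sqrt{2} \sin{\left(x + \frac{\pi}{4} + 2 \right)}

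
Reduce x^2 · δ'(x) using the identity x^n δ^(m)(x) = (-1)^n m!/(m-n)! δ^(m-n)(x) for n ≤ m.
0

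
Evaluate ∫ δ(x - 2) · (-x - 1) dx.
-3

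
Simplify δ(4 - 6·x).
\frac{\delta(x - 2/3)}{6}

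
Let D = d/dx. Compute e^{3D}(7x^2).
7 x^{2} + 42 x + 63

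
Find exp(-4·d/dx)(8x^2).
8 x^{2} - 64 x + 128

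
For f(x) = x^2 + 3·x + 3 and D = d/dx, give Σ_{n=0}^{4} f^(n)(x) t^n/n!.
t^{2} + t \left(2 x + 3\right) + x^{2} + 3 x + 3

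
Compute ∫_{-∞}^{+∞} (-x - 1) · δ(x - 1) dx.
-2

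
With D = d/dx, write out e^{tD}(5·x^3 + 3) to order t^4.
5 t^{3} + 15 t^{2} x + 15 t x^{2} + 5 x^{3} + 3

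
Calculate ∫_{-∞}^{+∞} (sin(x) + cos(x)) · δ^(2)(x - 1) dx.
- \sin{\left(1 \right)} - \cos{\left(1 \right)}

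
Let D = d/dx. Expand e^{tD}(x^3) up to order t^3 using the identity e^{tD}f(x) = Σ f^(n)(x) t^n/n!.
t^{3} + 3 t^{2} x + 3 t x^{2} + x^{3}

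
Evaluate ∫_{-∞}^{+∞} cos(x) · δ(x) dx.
1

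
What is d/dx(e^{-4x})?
- 4 e^{- 4 x}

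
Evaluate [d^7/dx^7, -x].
-7\frac{d^{6}}{dx^{6}}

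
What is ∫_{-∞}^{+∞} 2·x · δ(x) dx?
0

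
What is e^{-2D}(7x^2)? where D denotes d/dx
7 x^{2} - 28 x + 28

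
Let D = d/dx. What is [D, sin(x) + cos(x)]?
- \sin{\left(x \right)} + \cos{\left(x \right)}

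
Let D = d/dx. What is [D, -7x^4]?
- 28 x^{3}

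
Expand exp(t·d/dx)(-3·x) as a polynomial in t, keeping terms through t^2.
- 3 t - 3 x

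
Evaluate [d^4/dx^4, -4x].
-16\frac{d^{3}}{dx^{3}}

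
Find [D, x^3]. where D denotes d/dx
3 x^{2}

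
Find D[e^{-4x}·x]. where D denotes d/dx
\left(1 - 4 x\right) e^{- 4 x}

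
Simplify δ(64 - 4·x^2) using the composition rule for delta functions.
\frac{\delta(x - 4) + \delta(x + 4)}{32}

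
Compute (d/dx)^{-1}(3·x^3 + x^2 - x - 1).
\frac{3 x^{4}}{4} + \frac{x^{3}}{3} - \frac{x^{2}}{2} - x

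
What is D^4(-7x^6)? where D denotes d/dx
- 2520 x^{2}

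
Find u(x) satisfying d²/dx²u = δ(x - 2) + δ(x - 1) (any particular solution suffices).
\frac{|x - 2|}{2} + \frac{|x - 1|}{2}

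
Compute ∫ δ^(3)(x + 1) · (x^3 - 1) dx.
-6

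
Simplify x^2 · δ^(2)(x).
2\delta(x)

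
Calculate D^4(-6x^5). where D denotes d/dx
- 720 x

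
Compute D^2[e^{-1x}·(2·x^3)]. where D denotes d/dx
2 x \left(x^{2} - 6 x + 6\right) e^{- x}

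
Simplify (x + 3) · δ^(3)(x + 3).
-3\delta^{(2)}(x + 3)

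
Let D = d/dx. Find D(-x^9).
- 9 x^{8}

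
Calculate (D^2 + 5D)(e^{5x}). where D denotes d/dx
50 e^{5 x}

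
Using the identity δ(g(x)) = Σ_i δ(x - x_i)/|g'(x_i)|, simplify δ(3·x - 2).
\frac{\delta(x - 2/3)}{3}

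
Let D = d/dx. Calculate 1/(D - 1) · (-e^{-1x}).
\frac{e^{- x}}{2}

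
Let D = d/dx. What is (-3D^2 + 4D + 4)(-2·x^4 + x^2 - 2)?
- 8 x^{4} - 32 x^{3} + 76 x^{2} + 8 x - 14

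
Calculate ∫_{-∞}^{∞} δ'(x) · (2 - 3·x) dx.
3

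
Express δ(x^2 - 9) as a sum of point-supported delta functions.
\frac{\delta(x - 3) + \delta(x + 3)}{6}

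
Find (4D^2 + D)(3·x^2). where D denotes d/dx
6 x + 24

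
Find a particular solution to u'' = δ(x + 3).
\frac{|x + 3|}{2}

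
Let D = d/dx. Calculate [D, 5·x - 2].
5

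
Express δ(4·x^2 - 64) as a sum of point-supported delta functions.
\frac{\delta(x - 4) + \delta(x + 4)}{32}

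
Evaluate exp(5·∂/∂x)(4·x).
4 x + 20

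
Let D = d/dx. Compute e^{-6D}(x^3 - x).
x^{3} - 18 x^{2} + 107 x - 210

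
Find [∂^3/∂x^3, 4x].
12\frac{d^{2}}{dx^{2}}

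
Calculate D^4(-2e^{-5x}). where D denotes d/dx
- 1250 e^{- 5 x}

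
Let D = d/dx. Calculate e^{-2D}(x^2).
x^{2} - 4 x + 4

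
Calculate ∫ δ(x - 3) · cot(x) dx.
\cot{\left(3 \right)}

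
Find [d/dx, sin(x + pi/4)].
\cos{\left(x + \frac{\pi}{4} \right)}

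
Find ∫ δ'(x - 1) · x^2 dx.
-2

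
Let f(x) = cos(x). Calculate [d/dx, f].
- \sin{\left(x \right)}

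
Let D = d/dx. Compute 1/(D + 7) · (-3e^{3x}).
- \frac{3 e^{3 x}}{10}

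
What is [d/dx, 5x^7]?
35 x^{6}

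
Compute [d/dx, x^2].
2 x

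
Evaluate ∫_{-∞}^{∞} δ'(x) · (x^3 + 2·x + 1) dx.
-2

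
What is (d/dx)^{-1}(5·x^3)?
\frac{5 x^{4}}{4}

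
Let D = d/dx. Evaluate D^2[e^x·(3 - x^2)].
\left(- x^{2} - 4 x + 1\right) e^{x}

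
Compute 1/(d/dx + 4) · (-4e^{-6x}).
2 e^{- 6 x}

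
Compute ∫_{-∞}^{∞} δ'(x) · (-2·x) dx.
2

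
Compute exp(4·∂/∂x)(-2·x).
- 2 x - 8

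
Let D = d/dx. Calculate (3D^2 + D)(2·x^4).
8 x^{2} \left(x + 9\right)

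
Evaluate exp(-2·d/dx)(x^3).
x^{3} - 6 x^{2} + 12 x - 8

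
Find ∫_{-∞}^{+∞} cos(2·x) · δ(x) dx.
1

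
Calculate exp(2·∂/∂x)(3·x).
3 x + 6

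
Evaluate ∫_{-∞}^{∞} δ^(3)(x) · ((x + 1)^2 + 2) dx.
0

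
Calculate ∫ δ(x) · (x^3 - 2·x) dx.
0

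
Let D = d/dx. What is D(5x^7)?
35 x^{6}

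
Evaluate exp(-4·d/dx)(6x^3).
6 x^{3} - 72 x^{2} + 288 x - 384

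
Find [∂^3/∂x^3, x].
3\frac{d^{2}}{dx^{2}}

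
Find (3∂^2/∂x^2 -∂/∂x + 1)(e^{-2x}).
15 e^{- 2 x}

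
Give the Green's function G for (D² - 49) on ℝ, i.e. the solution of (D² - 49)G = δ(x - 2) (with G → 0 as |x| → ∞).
-\frac{e^{-7|x - 2|}}{14}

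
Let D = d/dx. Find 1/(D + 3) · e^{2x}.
\frac{e^{2 x}}{5}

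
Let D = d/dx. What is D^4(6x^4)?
144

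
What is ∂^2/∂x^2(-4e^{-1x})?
- 4 e^{- x}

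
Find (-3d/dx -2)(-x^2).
2 x \left(x + 3\right)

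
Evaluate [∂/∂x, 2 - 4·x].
-4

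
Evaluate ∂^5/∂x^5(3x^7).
7560 x^{2}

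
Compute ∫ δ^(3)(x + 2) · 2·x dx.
0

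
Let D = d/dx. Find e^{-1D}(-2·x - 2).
- 2 x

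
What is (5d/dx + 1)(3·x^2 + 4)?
3 x^{2} + 30 x + 4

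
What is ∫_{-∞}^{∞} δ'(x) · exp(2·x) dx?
-2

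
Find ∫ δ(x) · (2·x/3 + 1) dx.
1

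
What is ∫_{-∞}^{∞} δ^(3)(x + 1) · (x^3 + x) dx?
-6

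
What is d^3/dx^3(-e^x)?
- e^{x}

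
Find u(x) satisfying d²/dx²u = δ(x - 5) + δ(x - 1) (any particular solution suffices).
\frac{|x - 5|}{2} + \frac{|x - 1|}{2}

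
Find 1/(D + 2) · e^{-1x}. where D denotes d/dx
e^{- x}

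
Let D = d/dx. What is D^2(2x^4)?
24 x^{2}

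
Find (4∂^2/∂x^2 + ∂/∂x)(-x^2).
- 2 x - 8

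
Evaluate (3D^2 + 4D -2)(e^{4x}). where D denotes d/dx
62 e^{4 x}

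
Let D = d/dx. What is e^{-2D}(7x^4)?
7 x^{4} - 56 x^{3} + 168 x^{2} - 224 x + 112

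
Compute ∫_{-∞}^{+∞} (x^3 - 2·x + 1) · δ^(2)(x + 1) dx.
-6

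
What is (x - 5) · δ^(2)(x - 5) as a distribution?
-2\delta'(x - 5)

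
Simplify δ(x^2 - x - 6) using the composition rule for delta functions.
\frac{\delta(x - 3) + \delta(x + 2)}{5}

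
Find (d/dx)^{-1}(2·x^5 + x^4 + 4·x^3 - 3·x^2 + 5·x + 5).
\frac{x^{6}}{3} + \frac{x^{5}}{5} + x^{4} - x^{3} + \frac{5 x^{2}}{2} + 5 x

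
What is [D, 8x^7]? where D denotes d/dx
56 x^{6}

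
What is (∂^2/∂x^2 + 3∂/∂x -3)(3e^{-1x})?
- 15 e^{- x}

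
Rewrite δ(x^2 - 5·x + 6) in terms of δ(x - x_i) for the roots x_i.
\frac{\delta(x - 2) + \delta(x - 3)}{1}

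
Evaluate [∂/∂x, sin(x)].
\cos{\left(x \right)}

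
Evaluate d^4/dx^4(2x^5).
240 x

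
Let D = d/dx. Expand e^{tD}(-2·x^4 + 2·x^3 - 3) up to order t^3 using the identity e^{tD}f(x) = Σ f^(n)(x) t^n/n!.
- t^{3} \left(8 x - 2\right) - 6 t^{2} x \left(2 x - 1\right) - 2 t x^{2} \left(4 x - 3\right) - 2 x^{4} + 2 x^{3} - 3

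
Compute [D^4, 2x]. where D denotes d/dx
8D^{3}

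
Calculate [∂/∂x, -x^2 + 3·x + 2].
3 - 2 x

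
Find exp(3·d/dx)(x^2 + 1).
x^{2} + 6 x + 10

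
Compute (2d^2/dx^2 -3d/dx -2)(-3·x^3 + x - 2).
6 x^{3} + 27 x^{2} - 38 x + 1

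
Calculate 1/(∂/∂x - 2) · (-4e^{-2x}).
e^{- 2 x}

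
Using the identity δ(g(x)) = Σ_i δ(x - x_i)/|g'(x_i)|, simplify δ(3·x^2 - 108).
\frac{\delta(x - 6) + \delta(x + 6)}{36}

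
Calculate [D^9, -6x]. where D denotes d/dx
-54D^{8}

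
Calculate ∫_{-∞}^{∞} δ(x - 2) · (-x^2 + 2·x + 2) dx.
2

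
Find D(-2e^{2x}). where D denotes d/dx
- 4 e^{2 x}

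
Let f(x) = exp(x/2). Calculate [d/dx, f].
\frac{e^{\frac{x}{2}}}{2}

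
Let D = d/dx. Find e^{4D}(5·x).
5 x + 20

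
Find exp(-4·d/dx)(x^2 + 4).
x^{2} - 8 x + 20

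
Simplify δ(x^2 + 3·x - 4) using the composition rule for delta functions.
\frac{\delta(x - 1) + \delta(x + 4)}{5}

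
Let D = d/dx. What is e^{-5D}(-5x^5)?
- 5 x^{5} + 125 x^{4} - 1250 x^{3} + 6250 x^{2} - 15625 x + 15625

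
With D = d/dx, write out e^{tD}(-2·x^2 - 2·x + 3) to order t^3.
- 2 t^{2} - 2 t \left(2 x + 1\right) - 2 x^{2} - 2 x + 3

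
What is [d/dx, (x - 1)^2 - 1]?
2 x - 2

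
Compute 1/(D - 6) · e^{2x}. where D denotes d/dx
- \frac{e^{2 x}}{4}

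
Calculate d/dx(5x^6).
30 x^{5}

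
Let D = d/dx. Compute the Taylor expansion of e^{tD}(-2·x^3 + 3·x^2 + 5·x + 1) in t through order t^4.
- 2 t^{3} + t^{2} \left(3 - 6 x\right) + t \left(- 6 x^{2} + 6 x + 5\right) - 2 x^{3} + 3 x^{2} + 5 x + 1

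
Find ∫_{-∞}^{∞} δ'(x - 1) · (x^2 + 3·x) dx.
-5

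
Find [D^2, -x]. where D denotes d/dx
-2D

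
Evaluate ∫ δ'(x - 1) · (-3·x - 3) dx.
3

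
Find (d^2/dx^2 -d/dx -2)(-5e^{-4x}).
- 90 e^{- 4 x}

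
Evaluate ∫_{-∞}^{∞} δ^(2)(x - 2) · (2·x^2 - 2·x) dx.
4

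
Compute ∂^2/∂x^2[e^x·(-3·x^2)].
3 \left(- x^{2} - 4 x - 2\right) e^{x}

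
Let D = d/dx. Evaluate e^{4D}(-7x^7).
- 7 x^{7} - 196 x^{6} - 2352 x^{5} - 15680 x^{4} - 62720 x^{3} - 150528 x^{2} - 200704 x - 114688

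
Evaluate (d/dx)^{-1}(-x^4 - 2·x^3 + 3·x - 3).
- \frac{x^{5}}{5} - \frac{x^{4}}{2} + \frac{3 x^{2}}{2} - 3 x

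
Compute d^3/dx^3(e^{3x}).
27 e^{3 x}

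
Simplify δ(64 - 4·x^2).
\frac{\delta(x - 4) + \delta(x + 4)}{32}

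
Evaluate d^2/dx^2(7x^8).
392 x^{6}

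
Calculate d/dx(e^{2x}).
2 e^{2 x}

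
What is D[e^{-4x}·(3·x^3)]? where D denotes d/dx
x^{2} \left(9 - 12 x\right) e^{- 4 x}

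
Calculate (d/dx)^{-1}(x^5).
\frac{x^{6}}{6}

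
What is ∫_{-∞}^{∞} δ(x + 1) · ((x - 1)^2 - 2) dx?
2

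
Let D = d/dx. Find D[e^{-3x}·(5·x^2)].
5 x \left(2 - 3 x\right) e^{- 3 x}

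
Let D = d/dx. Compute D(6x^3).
18 x^{2}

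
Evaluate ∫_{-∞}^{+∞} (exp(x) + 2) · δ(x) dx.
3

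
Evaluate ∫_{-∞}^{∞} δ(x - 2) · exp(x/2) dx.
e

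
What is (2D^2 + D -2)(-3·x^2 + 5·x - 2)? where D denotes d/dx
6 x^{2} - 16 x - 3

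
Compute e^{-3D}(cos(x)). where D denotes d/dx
\cos{\left(x - 3 \right)}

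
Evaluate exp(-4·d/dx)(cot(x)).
\cot{\left(x - 4 \right)}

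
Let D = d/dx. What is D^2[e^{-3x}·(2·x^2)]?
2 \left(9 x^{2} - 12 x + 2\right) e^{- 3 x}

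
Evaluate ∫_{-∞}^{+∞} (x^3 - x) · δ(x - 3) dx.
24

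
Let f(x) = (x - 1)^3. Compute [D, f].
3 \left(x - 1\right)^{2}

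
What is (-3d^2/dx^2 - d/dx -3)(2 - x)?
3 x - 5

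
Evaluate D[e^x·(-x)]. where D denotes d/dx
\left(- x - 1\right) e^{x}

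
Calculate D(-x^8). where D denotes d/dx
- 8 x^{7}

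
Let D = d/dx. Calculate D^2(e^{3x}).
9 e^{3 x}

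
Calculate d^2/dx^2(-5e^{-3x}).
- 45 e^{- 3 x}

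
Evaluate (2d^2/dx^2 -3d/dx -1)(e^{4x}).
19 e^{4 x}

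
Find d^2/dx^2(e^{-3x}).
9 e^{- 3 x}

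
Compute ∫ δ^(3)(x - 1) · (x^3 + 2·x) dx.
-6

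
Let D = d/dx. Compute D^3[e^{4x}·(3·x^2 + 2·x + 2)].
\left(192 x^{2} + 416 x + 296\right) e^{4 x}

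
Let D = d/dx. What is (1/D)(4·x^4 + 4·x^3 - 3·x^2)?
\frac{4 x^{5}}{5} + x^{4} - x^{3}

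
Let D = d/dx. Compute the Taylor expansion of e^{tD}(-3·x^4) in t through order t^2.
3 x^{2} \left(- 6 t^{2} - 4 t x - x^{2}\right)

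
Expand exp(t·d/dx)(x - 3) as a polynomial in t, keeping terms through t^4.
t + x - 3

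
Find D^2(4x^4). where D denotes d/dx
48 x^{2}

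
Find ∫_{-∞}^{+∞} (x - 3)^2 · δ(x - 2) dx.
1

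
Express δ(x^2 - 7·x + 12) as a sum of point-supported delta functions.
\frac{\delta(x - 3) + \delta(x - 4)}{1}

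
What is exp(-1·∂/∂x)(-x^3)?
- x^{3} + 3 x^{2} - 3 x + 1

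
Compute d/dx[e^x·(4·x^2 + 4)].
4 \left(x^{2} + 2 x + 1\right) e^{x}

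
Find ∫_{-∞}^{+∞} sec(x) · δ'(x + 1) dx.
\tan{\left(1 \right)} \sec{\left(1 \right)}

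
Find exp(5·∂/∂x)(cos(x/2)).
\cos{\left(\frac{x}{2} + \frac{5}{2} \right)}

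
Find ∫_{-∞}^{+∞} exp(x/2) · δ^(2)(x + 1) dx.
\frac{1}{4 e^{\frac{1}{2}}}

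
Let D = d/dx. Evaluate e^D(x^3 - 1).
x \left(x^{2} + 3 x + 3\right)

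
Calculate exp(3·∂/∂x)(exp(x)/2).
\frac{e^{x + 3}}{2}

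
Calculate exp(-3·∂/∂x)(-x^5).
- x^{5} + 15 x^{4} - 90 x^{3} + 270 x^{2} - 405 x + 243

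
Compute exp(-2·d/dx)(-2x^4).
- 2 x^{4} + 16 x^{3} - 48 x^{2} + 64 x - 32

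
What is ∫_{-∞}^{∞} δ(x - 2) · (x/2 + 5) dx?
6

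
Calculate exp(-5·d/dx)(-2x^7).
- 2 x^{7} + 70 x^{6} - 1050 x^{5} + 8750 x^{4} - 43750 x^{3} + 131250 x^{2} - 218750 x + 156250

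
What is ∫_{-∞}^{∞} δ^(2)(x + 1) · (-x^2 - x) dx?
-2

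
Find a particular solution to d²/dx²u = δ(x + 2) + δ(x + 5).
\frac{|x + 2|}{2} + \frac{|x + 5|}{2}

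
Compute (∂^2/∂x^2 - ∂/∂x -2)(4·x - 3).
2 - 8 x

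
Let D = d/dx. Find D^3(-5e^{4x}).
- 320 e^{4 x}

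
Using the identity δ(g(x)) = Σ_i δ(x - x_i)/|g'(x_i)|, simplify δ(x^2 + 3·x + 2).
\frac{\delta(x + 1) + \delta(x + 2)}{1}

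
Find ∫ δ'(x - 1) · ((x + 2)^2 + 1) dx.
-6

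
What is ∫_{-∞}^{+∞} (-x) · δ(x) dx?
0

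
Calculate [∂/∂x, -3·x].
-3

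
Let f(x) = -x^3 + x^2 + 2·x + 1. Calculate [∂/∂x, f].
- 3 x^{2} + 2 x + 2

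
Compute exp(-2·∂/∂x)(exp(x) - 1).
e^{x - 2} - 1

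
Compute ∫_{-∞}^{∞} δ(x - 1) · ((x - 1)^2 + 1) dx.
1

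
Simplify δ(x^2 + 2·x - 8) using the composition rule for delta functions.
\frac{\delta(x + 4) + \delta(x - 2)}{6}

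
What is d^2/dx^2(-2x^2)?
-4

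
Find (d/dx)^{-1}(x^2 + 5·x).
\frac{x^{3}}{3} + \frac{5 x^{2}}{2}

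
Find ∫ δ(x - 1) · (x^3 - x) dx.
0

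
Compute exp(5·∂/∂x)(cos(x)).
\cos{\left(x + 5 \right)}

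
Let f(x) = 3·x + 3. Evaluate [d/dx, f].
3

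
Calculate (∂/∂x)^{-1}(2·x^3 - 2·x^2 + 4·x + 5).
\frac{x^{4}}{2} - \frac{2 x^{3}}{3} + 2 x^{2} + 5 x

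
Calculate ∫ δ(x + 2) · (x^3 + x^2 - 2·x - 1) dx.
-1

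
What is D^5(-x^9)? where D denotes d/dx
- 15120 x^{4}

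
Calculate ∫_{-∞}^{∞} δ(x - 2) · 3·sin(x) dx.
3 \sin{\left(2 \right)}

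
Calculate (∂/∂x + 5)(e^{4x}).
9 e^{4 x}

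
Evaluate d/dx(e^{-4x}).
- 4 e^{- 4 x}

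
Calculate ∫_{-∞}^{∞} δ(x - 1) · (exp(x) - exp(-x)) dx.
2 \sinh{\left(1 \right)}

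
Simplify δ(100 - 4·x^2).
\frac{\delta(x - 5) + \delta(x + 5)}{40}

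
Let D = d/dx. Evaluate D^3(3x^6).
360 x^{3}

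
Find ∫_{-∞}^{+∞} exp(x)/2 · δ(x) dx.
\frac{1}{2}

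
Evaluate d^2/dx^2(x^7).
42 x^{5}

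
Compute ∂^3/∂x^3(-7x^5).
- 420 x^{2}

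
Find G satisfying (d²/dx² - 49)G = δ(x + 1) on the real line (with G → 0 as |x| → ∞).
-\frac{e^{-7|x + 1|}}{14}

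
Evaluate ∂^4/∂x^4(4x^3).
0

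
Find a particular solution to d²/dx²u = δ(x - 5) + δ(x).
\frac{|x - 5|}{2} + \frac{|x|}{2}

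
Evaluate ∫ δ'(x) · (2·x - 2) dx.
-2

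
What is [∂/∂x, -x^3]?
- 3 x^{2}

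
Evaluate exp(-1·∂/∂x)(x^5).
x^{5} - 5 x^{4} + 10 x^{3} - 10 x^{2} + 5 x - 1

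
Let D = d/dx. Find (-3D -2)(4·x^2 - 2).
- 8 x^{2} - 24 x + 4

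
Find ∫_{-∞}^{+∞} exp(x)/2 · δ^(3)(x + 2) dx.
- \frac{1}{2 e^{2}}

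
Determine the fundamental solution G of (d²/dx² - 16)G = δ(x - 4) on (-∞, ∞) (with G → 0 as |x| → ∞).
-\frac{e^{-4|x - 4|}}{8}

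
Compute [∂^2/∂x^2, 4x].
8\frac{d}{dx}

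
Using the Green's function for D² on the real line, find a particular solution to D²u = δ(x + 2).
\frac{|x + 2|}{2}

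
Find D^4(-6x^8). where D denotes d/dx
- 10080 x^{4}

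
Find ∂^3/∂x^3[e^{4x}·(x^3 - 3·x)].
\left(64 x^{3} + 144 x^{2} - 120 x - 138\right) e^{4 x}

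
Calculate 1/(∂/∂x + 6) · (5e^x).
\frac{5 e^{x}}{7}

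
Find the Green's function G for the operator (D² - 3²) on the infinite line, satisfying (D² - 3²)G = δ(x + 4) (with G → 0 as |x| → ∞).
-\frac{e^{-3|x + 4|}}{6}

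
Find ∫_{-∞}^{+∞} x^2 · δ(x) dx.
0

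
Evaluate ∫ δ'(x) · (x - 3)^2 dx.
6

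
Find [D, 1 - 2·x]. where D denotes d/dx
-2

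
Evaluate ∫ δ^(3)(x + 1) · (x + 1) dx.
0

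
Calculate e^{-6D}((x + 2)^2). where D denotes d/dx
x^{2} - 8 x + 16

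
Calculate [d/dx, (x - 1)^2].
2 x - 2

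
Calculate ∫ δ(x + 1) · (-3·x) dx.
3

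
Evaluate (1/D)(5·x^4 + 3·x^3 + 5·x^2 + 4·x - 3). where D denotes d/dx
x^{5} + \frac{3 x^{4}}{4} + \frac{5 x^{3}}{3} + 2 x^{2} - 3 x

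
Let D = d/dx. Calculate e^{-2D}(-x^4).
- x^{4} + 8 x^{3} - 24 x^{2} + 32 x - 16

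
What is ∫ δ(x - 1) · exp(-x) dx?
e^{-1}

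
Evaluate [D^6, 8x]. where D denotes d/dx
48D^{5}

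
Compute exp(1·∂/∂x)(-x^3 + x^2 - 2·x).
- x^{3} - 2 x^{2} - 3 x - 2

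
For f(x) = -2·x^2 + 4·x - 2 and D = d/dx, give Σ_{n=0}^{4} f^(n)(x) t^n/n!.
- 2 t^{2} - 4 t \left(x - 1\right) - 2 x^{2} + 4 x - 2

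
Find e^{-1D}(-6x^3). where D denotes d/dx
- 6 x^{3} + 18 x^{2} - 18 x + 6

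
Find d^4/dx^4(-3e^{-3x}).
- 243 e^{- 3 x}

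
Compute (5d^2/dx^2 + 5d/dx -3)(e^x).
7 e^{x}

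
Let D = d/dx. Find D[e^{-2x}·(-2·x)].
2 \left(2 x - 1\right) e^{- 2 x}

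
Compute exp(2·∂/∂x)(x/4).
\frac{x}{4} + \frac{1}{2}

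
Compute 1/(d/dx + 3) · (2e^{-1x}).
e^{- x}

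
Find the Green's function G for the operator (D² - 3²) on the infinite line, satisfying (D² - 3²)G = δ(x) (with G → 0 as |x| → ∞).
-\frac{e^{-3|x|}}{6}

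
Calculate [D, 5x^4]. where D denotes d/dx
20 x^{3}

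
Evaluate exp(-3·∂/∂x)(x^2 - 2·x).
x^{2} - 8 x + 15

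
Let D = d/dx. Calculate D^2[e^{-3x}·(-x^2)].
\left(- 9 x^{2} + 12 x - 2\right) e^{- 3 x}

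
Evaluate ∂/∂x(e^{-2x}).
- 2 e^{- 2 x}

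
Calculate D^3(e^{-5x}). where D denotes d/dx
- 125 e^{- 5 x}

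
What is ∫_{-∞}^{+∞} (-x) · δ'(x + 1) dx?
1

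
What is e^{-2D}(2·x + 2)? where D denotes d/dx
2 x - 2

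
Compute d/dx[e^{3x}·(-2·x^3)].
6 x^{2} \left(- x - 1\right) e^{3 x}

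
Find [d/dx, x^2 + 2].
2 x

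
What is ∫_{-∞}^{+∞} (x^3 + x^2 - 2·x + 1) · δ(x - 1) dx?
1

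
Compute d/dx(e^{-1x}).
- e^{- x}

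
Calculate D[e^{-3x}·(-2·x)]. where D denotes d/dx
2 \left(3 x - 1\right) e^{- 3 x}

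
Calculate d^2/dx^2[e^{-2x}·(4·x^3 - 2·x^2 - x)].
4 x \left(4 x^{2} - 14 x + 9\right) e^{- 2 x}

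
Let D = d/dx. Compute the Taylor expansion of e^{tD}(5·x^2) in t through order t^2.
5 t^{2} + 10 t x + 5 x^{2}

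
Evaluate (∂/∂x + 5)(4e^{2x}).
28 e^{2 x}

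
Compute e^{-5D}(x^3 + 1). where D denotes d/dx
x^{3} - 15 x^{2} + 75 x - 124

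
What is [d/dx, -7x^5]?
- 35 x^{4}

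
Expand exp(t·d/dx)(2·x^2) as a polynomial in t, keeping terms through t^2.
2 t^{2} + 4 t x + 2 x^{2}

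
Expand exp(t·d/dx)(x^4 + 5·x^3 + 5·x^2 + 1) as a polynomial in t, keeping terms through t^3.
t^{3} \left(4 x + 5\right) + t^{2} \left(6 x^{2} + 15 x + 5\right) + t x \left(4 x^{2} + 15 x + 10\right) + x^{4} + 5 x^{3} + 5 x^{2} + 1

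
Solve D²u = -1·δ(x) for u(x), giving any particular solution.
-\frac{|x|}{2}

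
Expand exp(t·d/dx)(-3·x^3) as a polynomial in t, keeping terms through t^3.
- 3 t^{3} - 9 t^{2} x - 9 t x^{2} - 3 x^{3}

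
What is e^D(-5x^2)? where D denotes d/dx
- 5 x^{2} - 10 x - 5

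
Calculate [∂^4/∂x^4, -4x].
-16\frac{d^{3}}{dx^{3}}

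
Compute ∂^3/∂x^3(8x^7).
1680 x^{4}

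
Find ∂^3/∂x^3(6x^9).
3024 x^{6}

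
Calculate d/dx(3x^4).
12 x^{3}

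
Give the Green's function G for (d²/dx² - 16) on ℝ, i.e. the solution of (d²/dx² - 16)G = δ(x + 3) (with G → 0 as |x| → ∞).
-\frac{e^{-4|x + 3|}}{8}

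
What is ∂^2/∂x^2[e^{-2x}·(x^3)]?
2 x \left(2 x^{2} - 6 x + 3\right) e^{- 2 x}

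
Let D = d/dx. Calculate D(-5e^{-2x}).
10 e^{- 2 x}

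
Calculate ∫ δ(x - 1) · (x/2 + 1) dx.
\frac{3}{2}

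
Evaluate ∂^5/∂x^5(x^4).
0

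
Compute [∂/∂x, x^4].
4 x^{3}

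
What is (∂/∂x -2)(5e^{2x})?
0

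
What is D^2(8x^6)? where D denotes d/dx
240 x^{4}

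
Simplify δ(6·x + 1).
\frac{\delta(x + 1/6)}{6}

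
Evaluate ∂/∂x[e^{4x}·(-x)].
\left(- 4 x - 1\right) e^{4 x}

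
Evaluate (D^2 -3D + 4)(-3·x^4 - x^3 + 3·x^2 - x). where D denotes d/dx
- 12 x^{4} + 32 x^{3} - 15 x^{2} - 28 x + 9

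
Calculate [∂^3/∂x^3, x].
3\frac{d^{2}}{dx^{2}}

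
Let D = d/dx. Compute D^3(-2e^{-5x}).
250 e^{- 5 x}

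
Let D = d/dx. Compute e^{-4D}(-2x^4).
- 2 x^{4} + 32 x^{3} - 192 x^{2} + 512 x - 512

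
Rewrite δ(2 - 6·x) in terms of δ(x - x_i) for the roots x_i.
\frac{\delta(x - 1/3)}{6}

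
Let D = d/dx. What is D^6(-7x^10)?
- 1058400 x^{4}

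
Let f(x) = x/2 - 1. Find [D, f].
\frac{1}{2}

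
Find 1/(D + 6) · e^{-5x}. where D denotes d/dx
e^{- 5 x}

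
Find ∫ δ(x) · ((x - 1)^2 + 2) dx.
3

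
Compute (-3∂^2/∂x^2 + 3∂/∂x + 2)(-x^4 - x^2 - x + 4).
- 2 x^{4} - 12 x^{3} + 34 x^{2} - 8 x + 11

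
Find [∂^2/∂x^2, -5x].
-10\frac{d}{dx}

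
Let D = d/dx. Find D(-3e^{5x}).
- 15 e^{5 x}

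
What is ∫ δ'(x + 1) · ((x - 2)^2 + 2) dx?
6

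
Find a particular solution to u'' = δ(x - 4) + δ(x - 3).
\frac{|x - 4|}{2} + \frac{|x - 3|}{2}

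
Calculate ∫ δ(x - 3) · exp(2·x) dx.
e^{6}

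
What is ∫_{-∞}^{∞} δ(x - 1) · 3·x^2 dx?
3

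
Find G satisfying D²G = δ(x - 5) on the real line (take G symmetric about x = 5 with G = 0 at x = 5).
\frac{|x - 5|}{2}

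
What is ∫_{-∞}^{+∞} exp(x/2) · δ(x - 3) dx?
e^{\frac{3}{2}}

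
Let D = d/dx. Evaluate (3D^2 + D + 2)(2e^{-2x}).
24 e^{- 2 x}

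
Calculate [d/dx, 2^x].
2^{x} \log{\left(2 \right)}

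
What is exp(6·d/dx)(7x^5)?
7 x^{5} + 210 x^{4} + 2520 x^{3} + 15120 x^{2} + 45360 x + 54432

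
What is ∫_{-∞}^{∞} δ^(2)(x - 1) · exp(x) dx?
e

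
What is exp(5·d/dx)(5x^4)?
5 x^{4} + 100 x^{3} + 750 x^{2} + 2500 x + 3125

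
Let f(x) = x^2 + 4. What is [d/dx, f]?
2 x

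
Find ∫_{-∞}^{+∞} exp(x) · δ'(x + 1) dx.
- \frac{1}{e}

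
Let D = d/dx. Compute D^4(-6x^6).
- 2160 x^{2}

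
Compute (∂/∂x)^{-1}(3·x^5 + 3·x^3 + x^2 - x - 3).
\frac{x^{6}}{2} + \frac{3 x^{4}}{4} + \frac{x^{3}}{3} - \frac{x^{2}}{2} - 3 x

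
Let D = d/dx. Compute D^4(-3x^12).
- 35640 x^{8}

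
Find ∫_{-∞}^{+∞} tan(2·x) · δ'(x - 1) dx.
- \frac{2}{\cos^{2}{\left(2 \right)}}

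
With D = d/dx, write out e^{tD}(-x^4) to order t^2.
x^{2} \left(- 6 t^{2} - 4 t x - x^{2}\right)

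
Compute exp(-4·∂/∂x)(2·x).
2 x - 8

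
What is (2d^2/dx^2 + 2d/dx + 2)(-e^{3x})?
- 26 e^{3 x}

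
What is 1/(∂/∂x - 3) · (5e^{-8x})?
- \frac{5 e^{- 8 x}}{11}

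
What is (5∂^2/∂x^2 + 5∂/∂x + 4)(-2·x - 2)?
- 8 x - 18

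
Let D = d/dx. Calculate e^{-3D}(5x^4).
5 x^{4} - 60 x^{3} + 270 x^{2} - 540 x + 405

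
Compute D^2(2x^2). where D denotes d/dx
4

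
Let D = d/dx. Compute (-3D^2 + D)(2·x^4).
8 x^{2} \left(x - 9\right)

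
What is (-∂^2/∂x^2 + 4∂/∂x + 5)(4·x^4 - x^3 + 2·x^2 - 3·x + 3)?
20 x^{4} + 59 x^{3} - 50 x^{2} + 7 x - 1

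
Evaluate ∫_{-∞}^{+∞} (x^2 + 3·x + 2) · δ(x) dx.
2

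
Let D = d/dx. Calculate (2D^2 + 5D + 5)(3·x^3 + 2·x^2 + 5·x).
15 x^{3} + 55 x^{2} + 81 x + 33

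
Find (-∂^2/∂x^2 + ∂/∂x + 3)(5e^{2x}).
5 e^{2 x}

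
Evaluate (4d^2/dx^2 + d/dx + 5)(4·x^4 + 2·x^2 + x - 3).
20 x^{4} + 16 x^{3} + 202 x^{2} + 9 x + 2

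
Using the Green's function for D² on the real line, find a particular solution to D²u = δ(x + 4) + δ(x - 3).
\frac{|x + 4|}{2} + \frac{|x - 3|}{2}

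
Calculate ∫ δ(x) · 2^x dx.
1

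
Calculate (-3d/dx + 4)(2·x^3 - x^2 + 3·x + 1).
8 x^{3} - 22 x^{2} + 18 x - 5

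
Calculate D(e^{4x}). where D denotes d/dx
4 e^{4 x}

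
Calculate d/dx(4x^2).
8 x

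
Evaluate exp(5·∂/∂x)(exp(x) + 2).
e^{x + 5} + 2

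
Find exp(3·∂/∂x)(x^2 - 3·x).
x \left(x + 3\right)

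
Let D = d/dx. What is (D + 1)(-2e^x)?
- 4 e^{x}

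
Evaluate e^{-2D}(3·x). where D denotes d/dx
3 x - 6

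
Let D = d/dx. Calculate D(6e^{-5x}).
- 30 e^{- 5 x}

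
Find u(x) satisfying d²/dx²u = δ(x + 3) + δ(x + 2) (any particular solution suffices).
\frac{|x + 3|}{2} + \frac{|x + 2|}{2}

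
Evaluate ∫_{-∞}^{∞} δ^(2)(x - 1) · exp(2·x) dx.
4 e^{2}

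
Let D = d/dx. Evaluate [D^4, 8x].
32D^{3}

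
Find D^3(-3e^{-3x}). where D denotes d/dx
81 e^{- 3 x}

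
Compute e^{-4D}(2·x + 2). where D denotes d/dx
2 x - 6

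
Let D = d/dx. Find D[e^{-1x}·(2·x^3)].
2 x^{2} \left(3 - x\right) e^{- x}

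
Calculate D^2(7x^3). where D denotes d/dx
42 x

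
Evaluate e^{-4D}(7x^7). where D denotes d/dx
7 x^{7} - 196 x^{6} + 2352 x^{5} - 15680 x^{4} + 62720 x^{3} - 150528 x^{2} + 200704 x - 114688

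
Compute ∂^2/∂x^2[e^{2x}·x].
4 \left(x + 1\right) e^{2 x}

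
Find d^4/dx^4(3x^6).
1080 x^{2}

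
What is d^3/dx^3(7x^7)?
1470 x^{4}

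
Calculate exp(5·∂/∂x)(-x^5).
- x^{5} - 25 x^{4} - 250 x^{3} - 1250 x^{2} - 3125 x - 3125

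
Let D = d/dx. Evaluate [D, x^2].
2 x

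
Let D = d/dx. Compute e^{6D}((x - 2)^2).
x^{2} + 8 x + 16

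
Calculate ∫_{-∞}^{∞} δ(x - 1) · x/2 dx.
\frac{1}{2}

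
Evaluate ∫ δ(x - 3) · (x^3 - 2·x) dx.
21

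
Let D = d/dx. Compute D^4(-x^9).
- 3024 x^{5}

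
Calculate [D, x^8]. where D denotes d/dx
8 x^{7}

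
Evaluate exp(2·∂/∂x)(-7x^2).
- 7 x^{2} - 28 x - 28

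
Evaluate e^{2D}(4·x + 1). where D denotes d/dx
4 x + 9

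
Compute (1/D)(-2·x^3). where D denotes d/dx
- \frac{x^{4}}{2}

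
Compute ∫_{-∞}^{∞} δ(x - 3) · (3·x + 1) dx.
10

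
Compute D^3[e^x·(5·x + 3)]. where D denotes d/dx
\left(5 x + 18\right) e^{x}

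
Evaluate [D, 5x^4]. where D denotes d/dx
20 x^{3}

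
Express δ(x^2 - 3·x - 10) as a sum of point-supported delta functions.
\frac{\delta(x + 2) + \delta(x - 5)}{7}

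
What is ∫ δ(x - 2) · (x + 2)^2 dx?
16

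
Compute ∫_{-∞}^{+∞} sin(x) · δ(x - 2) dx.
\sin{\left(2 \right)}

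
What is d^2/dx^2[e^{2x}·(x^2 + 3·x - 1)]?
\left(4 x^{2} + 20 x + 10\right) e^{2 x}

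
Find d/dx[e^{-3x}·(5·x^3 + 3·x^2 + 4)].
3 \left(- 5 x^{3} + 2 x^{2} + 2 x - 4\right) e^{- 3 x}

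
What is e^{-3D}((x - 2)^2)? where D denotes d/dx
x^{2} - 10 x + 25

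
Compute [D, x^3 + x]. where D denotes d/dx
3 x^{2} + 1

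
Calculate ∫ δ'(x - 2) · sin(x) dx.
- \cos{\left(2 \right)}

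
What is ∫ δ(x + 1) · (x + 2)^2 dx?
1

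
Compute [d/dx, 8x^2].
16 x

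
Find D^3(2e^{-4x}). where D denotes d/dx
- 128 e^{- 4 x}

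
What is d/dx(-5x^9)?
- 45 x^{8}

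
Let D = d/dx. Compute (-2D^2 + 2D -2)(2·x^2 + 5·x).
- 4 x^{2} - 2 x + 2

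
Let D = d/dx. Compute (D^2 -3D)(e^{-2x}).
10 e^{- 2 x}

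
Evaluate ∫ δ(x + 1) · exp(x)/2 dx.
\frac{1}{2 e}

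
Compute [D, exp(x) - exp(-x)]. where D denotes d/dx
2 \cosh{\left(x \right)}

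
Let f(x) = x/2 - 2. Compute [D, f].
\frac{1}{2}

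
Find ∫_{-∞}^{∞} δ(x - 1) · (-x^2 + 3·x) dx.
2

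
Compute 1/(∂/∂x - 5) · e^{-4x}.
- \frac{e^{- 4 x}}{9}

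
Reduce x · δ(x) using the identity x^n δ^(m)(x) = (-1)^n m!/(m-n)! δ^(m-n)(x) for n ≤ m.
0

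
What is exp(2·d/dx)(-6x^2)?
- 6 x^{2} - 24 x - 24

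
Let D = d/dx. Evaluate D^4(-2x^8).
- 3360 x^{4}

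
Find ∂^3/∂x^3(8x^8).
2688 x^{5}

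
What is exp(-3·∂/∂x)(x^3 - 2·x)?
x^{3} - 9 x^{2} + 25 x - 21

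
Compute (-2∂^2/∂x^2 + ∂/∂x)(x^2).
2 x - 4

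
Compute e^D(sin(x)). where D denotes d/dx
\sin{\left(x + 1 \right)}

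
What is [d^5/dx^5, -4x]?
-20\frac{d^{4}}{dx^{4}}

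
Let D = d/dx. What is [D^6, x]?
6D^{5}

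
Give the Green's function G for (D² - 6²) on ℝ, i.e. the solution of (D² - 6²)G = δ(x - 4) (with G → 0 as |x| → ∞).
-\frac{e^{-6|x - 4|}}{12}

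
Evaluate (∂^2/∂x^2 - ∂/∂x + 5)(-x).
1 - 5 x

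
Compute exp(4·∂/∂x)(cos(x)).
\cos{\left(x + 4 \right)}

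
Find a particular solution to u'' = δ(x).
\frac{|x|}{2}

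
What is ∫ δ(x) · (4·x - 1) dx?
-1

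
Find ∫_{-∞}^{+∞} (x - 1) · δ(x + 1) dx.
-2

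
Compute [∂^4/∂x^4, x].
4\frac{d^{3}}{dx^{3}}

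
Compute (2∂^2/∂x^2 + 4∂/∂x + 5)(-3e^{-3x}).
- 33 e^{- 3 x}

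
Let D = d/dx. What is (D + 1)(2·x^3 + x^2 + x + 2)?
2 x^{3} + 7 x^{2} + 3 x + 3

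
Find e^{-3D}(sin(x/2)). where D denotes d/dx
\sin{\left(\frac{x}{2} - \frac{3}{2} \right)}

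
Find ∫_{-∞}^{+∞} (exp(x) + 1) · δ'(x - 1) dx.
- e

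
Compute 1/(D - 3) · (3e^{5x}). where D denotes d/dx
\frac{3 e^{5 x}}{2}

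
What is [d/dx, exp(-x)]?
- e^{- x}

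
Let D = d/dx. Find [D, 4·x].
4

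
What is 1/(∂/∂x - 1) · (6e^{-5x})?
- e^{- 5 x}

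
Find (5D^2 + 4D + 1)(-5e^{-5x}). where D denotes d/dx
- 530 e^{- 5 x}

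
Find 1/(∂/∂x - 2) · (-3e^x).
3 e^{x}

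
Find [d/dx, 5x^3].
15 x^{2}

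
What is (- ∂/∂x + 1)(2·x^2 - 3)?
2 x^{2} - 4 x - 3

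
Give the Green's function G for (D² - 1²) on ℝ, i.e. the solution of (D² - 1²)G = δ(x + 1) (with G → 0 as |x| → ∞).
-\frac{e^{-|x + 1|}}{2}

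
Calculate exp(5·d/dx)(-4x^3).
- 4 x^{3} - 60 x^{2} - 300 x - 500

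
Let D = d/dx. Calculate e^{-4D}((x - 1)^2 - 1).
x^{2} - 10 x + 24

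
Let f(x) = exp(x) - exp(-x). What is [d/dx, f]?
2 \cosh{\left(x \right)}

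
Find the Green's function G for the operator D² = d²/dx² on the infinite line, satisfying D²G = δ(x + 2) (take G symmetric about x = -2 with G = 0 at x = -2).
\frac{|x + 2|}{2}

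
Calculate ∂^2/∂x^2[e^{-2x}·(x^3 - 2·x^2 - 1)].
2 \left(2 x^{3} - 10 x^{2} + 11 x - 4\right) e^{- 2 x}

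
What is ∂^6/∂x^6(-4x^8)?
- 80640 x^{2}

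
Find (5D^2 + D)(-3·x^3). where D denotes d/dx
9 x \left(- x - 10\right)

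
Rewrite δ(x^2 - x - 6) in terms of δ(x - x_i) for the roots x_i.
\frac{\delta(x - 3) + \delta(x + 2)}{5}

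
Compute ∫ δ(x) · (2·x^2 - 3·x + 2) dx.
2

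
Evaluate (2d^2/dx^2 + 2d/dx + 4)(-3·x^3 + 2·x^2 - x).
- 12 x^{3} - 10 x^{2} - 32 x + 6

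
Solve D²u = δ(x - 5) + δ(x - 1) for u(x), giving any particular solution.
\frac{|x - 5|}{2} + \frac{|x - 1|}{2}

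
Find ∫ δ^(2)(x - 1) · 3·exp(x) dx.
3 e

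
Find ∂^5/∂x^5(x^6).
720 x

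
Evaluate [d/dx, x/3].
\frac{1}{3}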